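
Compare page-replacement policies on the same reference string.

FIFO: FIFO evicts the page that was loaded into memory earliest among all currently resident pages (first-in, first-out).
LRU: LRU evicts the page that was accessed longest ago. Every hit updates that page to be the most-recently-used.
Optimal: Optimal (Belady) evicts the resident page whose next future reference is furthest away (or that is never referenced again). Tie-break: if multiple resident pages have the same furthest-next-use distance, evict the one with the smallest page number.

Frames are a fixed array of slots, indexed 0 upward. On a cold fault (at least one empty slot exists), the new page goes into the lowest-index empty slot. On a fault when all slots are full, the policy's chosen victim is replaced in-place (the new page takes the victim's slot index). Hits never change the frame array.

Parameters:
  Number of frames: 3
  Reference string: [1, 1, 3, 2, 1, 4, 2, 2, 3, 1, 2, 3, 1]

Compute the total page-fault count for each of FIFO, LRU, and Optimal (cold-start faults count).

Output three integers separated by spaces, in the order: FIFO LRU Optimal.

Answer: 6 6 5

Derivation:
--- FIFO ---
  step 0: ref 1 -> FAULT, frames=[1,-,-] (faults so far: 1)
  step 1: ref 1 -> HIT, frames=[1,-,-] (faults so far: 1)
  step 2: ref 3 -> FAULT, frames=[1,3,-] (faults so far: 2)
  step 3: ref 2 -> FAULT, frames=[1,3,2] (faults so far: 3)
  step 4: ref 1 -> HIT, frames=[1,3,2] (faults so far: 3)
  step 5: ref 4 -> FAULT, evict 1, frames=[4,3,2] (faults so far: 4)
  step 6: ref 2 -> HIT, frames=[4,3,2] (faults so far: 4)
  step 7: ref 2 -> HIT, frames=[4,3,2] (faults so far: 4)
  step 8: ref 3 -> HIT, frames=[4,3,2] (faults so far: 4)
  step 9: ref 1 -> FAULT, evict 3, frames=[4,1,2] (faults so far: 5)
  step 10: ref 2 -> HIT, frames=[4,1,2] (faults so far: 5)
  step 11: ref 3 -> FAULT, evict 2, frames=[4,1,3] (faults so far: 6)
  step 12: ref 1 -> HIT, frames=[4,1,3] (faults so far: 6)
  FIFO total faults: 6
--- LRU ---
  step 0: ref 1 -> FAULT, frames=[1,-,-] (faults so far: 1)
  step 1: ref 1 -> HIT, frames=[1,-,-] (faults so far: 1)
  step 2: ref 3 -> FAULT, frames=[1,3,-] (faults so far: 2)
  step 3: ref 2 -> FAULT, frames=[1,3,2] (faults so far: 3)
  step 4: ref 1 -> HIT, frames=[1,3,2] (faults so far: 3)
  step 5: ref 4 -> FAULT, evict 3, frames=[1,4,2] (faults so far: 4)
  step 6: ref 2 -> HIT, frames=[1,4,2] (faults so far: 4)
  step 7: ref 2 -> HIT, frames=[1,4,2] (faults so far: 4)
  step 8: ref 3 -> FAULT, evict 1, frames=[3,4,2] (faults so far: 5)
  step 9: ref 1 -> FAULT, evict 4, frames=[3,1,2] (faults so far: 6)
  step 10: ref 2 -> HIT, frames=[3,1,2] (faults so far: 6)
  step 11: ref 3 -> HIT, frames=[3,1,2] (faults so far: 6)
  step 12: ref 1 -> HIT, frames=[3,1,2] (faults so far: 6)
  LRU total faults: 6
--- Optimal ---
  step 0: ref 1 -> FAULT, frames=[1,-,-] (faults so far: 1)
  step 1: ref 1 -> HIT, frames=[1,-,-] (faults so far: 1)
  step 2: ref 3 -> FAULT, frames=[1,3,-] (faults so far: 2)
  step 3: ref 2 -> FAULT, frames=[1,3,2] (faults so far: 3)
  step 4: ref 1 -> HIT, frames=[1,3,2] (faults so far: 3)
  step 5: ref 4 -> FAULT, evict 1, frames=[4,3,2] (faults so far: 4)
  step 6: ref 2 -> HIT, frames=[4,3,2] (faults so far: 4)
  step 7: ref 2 -> HIT, frames=[4,3,2] (faults so far: 4)
  step 8: ref 3 -> HIT, frames=[4,3,2] (faults so far: 4)
  step 9: ref 1 -> FAULT, evict 4, frames=[1,3,2] (faults so far: 5)
  step 10: ref 2 -> HIT, frames=[1,3,2] (faults so far: 5)
  step 11: ref 3 -> HIT, frames=[1,3,2] (faults so far: 5)
  step 12: ref 1 -> HIT, frames=[1,3,2] (faults so far: 5)
  Optimal total faults: 5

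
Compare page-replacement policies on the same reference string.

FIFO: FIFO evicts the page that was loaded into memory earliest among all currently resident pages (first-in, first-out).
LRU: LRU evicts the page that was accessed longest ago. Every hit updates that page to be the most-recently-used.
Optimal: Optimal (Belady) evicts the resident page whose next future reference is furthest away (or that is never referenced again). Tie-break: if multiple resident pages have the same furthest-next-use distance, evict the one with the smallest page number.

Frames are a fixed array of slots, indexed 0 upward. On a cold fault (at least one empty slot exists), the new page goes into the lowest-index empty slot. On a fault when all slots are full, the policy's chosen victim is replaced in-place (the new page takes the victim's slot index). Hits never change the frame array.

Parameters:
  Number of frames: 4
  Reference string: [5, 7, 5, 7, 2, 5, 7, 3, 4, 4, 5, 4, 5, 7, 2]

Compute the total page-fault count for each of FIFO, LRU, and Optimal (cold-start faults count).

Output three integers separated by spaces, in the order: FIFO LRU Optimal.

Answer: 8 6 5

Derivation:
--- FIFO ---
  step 0: ref 5 -> FAULT, frames=[5,-,-,-] (faults so far: 1)
  step 1: ref 7 -> FAULT, frames=[5,7,-,-] (faults so far: 2)
  step 2: ref 5 -> HIT, frames=[5,7,-,-] (faults so far: 2)
  step 3: ref 7 -> HIT, frames=[5,7,-,-] (faults so far: 2)
  step 4: ref 2 -> FAULT, frames=[5,7,2,-] (faults so far: 3)
  step 5: ref 5 -> HIT, frames=[5,7,2,-] (faults so far: 3)
  step 6: ref 7 -> HIT, frames=[5,7,2,-] (faults so far: 3)
  step 7: ref 3 -> FAULT, frames=[5,7,2,3] (faults so far: 4)
  step 8: ref 4 -> FAULT, evict 5, frames=[4,7,2,3] (faults so far: 5)
  step 9: ref 4 -> HIT, frames=[4,7,2,3] (faults so far: 5)
  step 10: ref 5 -> FAULT, evict 7, frames=[4,5,2,3] (faults so far: 6)
  step 11: ref 4 -> HIT, frames=[4,5,2,3] (faults so far: 6)
  step 12: ref 5 -> HIT, frames=[4,5,2,3] (faults so far: 6)
  step 13: ref 7 -> FAULT, evict 2, frames=[4,5,7,3] (faults so far: 7)
  step 14: ref 2 -> FAULT, evict 3, frames=[4,5,7,2] (faults so far: 8)
  FIFO total faults: 8
--- LRU ---
  step 0: ref 5 -> FAULT, frames=[5,-,-,-] (faults so far: 1)
  step 1: ref 7 -> FAULT, frames=[5,7,-,-] (faults so far: 2)
  step 2: ref 5 -> HIT, frames=[5,7,-,-] (faults so far: 2)
  step 3: ref 7 -> HIT, frames=[5,7,-,-] (faults so far: 2)
  step 4: ref 2 -> FAULT, frames=[5,7,2,-] (faults so far: 3)
  step 5: ref 5 -> HIT, frames=[5,7,2,-] (faults so far: 3)
  step 6: ref 7 -> HIT, frames=[5,7,2,-] (faults so far: 3)
  step 7: ref 3 -> FAULT, frames=[5,7,2,3] (faults so far: 4)
  step 8: ref 4 -> FAULT, evict 2, frames=[5,7,4,3] (faults so far: 5)
  step 9: ref 4 -> HIT, frames=[5,7,4,3] (faults so far: 5)
  step 10: ref 5 -> HIT, frames=[5,7,4,3] (faults so far: 5)
  step 11: ref 4 -> HIT, frames=[5,7,4,3] (faults so far: 5)
  step 12: ref 5 -> HIT, frames=[5,7,4,3] (faults so far: 5)
  step 13: ref 7 -> HIT, frames=[5,7,4,3] (faults so far: 5)
  step 14: ref 2 -> FAULT, evict 3, frames=[5,7,4,2] (faults so far: 6)
  LRU total faults: 6
--- Optimal ---
  step 0: ref 5 -> FAULT, frames=[5,-,-,-] (faults so far: 1)
  step 1: ref 7 -> FAULT, frames=[5,7,-,-] (faults so far: 2)
  step 2: ref 5 -> HIT, frames=[5,7,-,-] (faults so far: 2)
  step 3: ref 7 -> HIT, frames=[5,7,-,-] (faults so far: 2)
  step 4: ref 2 -> FAULT, frames=[5,7,2,-] (faults so far: 3)
  step 5: ref 5 -> HIT, frames=[5,7,2,-] (faults so far: 3)
  step 6: ref 7 -> HIT, frames=[5,7,2,-] (faults so far: 3)
  step 7: ref 3 -> FAULT, frames=[5,7,2,3] (faults so far: 4)
  step 8: ref 4 -> FAULT, evict 3, frames=[5,7,2,4] (faults so far: 5)
  step 9: ref 4 -> HIT, frames=[5,7,2,4] (faults so far: 5)
  step 10: ref 5 -> HIT, frames=[5,7,2,4] (faults so far: 5)
  step 11: ref 4 -> HIT, frames=[5,7,2,4] (faults so far: 5)
  step 12: ref 5 -> HIT, frames=[5,7,2,4] (faults so far: 5)
  step 13: ref 7 -> HIT, frames=[5,7,2,4] (faults so far: 5)
  step 14: ref 2 -> HIT, frames=[5,7,2,4] (faults so far: 5)
  Optimal total faults: 5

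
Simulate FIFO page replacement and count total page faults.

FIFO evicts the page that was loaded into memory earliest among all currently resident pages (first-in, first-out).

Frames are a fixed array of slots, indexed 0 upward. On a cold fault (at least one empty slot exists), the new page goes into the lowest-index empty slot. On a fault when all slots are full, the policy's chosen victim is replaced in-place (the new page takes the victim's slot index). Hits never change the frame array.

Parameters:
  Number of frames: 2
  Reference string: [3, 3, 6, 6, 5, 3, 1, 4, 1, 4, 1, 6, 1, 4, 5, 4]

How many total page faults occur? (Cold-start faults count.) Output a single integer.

Answer: 10

Derivation:
Step 0: ref 3 → FAULT, frames=[3,-]
Step 1: ref 3 → HIT, frames=[3,-]
Step 2: ref 6 → FAULT, frames=[3,6]
Step 3: ref 6 → HIT, frames=[3,6]
Step 4: ref 5 → FAULT (evict 3), frames=[5,6]
Step 5: ref 3 → FAULT (evict 6), frames=[5,3]
Step 6: ref 1 → FAULT (evict 5), frames=[1,3]
Step 7: ref 4 → FAULT (evict 3), frames=[1,4]
Step 8: ref 1 → HIT, frames=[1,4]
Step 9: ref 4 → HIT, frames=[1,4]
Step 10: ref 1 → HIT, frames=[1,4]
Step 11: ref 6 → FAULT (evict 1), frames=[6,4]
Step 12: ref 1 → FAULT (evict 4), frames=[6,1]
Step 13: ref 4 → FAULT (evict 6), frames=[4,1]
Step 14: ref 5 → FAULT (evict 1), frames=[4,5]
Step 15: ref 4 → HIT, frames=[4,5]
Total faults: 10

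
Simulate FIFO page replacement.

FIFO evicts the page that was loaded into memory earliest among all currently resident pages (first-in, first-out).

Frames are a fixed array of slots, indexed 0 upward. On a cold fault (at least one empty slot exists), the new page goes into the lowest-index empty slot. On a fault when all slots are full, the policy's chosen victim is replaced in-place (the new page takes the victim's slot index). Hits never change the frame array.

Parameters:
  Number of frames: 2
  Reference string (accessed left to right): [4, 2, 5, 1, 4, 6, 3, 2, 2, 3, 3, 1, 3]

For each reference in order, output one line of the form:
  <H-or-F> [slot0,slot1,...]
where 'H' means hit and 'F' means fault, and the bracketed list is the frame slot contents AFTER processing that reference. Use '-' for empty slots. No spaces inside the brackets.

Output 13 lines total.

F [4,-]
F [4,2]
F [5,2]
F [5,1]
F [4,1]
F [4,6]
F [3,6]
F [3,2]
H [3,2]
H [3,2]
H [3,2]
F [1,2]
F [1,3]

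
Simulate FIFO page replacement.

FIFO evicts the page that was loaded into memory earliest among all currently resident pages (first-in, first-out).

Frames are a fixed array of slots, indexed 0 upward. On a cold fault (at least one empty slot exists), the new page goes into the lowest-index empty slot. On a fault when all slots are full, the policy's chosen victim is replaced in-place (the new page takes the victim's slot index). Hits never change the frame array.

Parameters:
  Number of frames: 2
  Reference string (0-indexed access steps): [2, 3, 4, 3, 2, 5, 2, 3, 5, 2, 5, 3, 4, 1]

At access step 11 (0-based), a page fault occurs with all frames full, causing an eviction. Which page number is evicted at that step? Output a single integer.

Step 0: ref 2 -> FAULT, frames=[2,-]
Step 1: ref 3 -> FAULT, frames=[2,3]
Step 2: ref 4 -> FAULT, evict 2, frames=[4,3]
Step 3: ref 3 -> HIT, frames=[4,3]
Step 4: ref 2 -> FAULT, evict 3, frames=[4,2]
Step 5: ref 5 -> FAULT, evict 4, frames=[5,2]
Step 6: ref 2 -> HIT, frames=[5,2]
Step 7: ref 3 -> FAULT, evict 2, frames=[5,3]
Step 8: ref 5 -> HIT, frames=[5,3]
Step 9: ref 2 -> FAULT, evict 5, frames=[2,3]
Step 10: ref 5 -> FAULT, evict 3, frames=[2,5]
Step 11: ref 3 -> FAULT, evict 2, frames=[3,5]
At step 11: evicted page 2

Answer: 2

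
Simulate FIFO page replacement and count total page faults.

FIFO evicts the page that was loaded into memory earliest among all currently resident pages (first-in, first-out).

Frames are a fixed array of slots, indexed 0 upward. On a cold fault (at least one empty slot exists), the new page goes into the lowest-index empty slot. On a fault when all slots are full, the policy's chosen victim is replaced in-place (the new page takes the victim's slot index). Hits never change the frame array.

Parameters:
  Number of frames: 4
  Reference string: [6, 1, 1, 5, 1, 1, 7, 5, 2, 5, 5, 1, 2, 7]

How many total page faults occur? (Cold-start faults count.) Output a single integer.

Answer: 5

Derivation:
Step 0: ref 6 → FAULT, frames=[6,-,-,-]
Step 1: ref 1 → FAULT, frames=[6,1,-,-]
Step 2: ref 1 → HIT, frames=[6,1,-,-]
Step 3: ref 5 → FAULT, frames=[6,1,5,-]
Step 4: ref 1 → HIT, frames=[6,1,5,-]
Step 5: ref 1 → HIT, frames=[6,1,5,-]
Step 6: ref 7 → FAULT, frames=[6,1,5,7]
Step 7: ref 5 → HIT, frames=[6,1,5,7]
Step 8: ref 2 → FAULT (evict 6), frames=[2,1,5,7]
Step 9: ref 5 → HIT, frames=[2,1,5,7]
Step 10: ref 5 → HIT, frames=[2,1,5,7]
Step 11: ref 1 → HIT, frames=[2,1,5,7]
Step 12: ref 2 → HIT, frames=[2,1,5,7]
Step 13: ref 7 → HIT, frames=[2,1,5,7]
Total faults: 5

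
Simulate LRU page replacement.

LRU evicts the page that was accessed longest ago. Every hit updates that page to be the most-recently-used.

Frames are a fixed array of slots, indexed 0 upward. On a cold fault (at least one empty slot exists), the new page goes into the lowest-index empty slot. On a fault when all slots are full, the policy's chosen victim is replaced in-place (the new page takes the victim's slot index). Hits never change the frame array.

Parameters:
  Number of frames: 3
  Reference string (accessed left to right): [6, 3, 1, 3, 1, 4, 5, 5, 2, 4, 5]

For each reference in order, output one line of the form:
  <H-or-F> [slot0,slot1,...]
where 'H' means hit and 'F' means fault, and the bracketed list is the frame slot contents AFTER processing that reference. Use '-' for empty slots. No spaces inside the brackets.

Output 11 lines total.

F [6,-,-]
F [6,3,-]
F [6,3,1]
H [6,3,1]
H [6,3,1]
F [4,3,1]
F [4,5,1]
H [4,5,1]
F [4,5,2]
H [4,5,2]
H [4,5,2]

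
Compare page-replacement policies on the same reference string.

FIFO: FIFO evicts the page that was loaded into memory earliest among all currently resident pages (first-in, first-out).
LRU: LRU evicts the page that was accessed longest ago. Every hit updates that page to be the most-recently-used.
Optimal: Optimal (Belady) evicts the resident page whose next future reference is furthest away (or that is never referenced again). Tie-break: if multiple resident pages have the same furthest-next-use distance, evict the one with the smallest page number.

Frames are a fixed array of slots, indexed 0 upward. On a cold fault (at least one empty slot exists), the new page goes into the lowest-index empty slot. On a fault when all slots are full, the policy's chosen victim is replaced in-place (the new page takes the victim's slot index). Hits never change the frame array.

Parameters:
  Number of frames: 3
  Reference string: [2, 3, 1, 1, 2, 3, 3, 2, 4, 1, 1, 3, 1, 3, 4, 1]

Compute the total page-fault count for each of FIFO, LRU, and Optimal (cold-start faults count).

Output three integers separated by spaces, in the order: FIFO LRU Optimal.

--- FIFO ---
  step 0: ref 2 -> FAULT, frames=[2,-,-] (faults so far: 1)
  step 1: ref 3 -> FAULT, frames=[2,3,-] (faults so far: 2)
  step 2: ref 1 -> FAULT, frames=[2,3,1] (faults so far: 3)
  step 3: ref 1 -> HIT, frames=[2,3,1] (faults so far: 3)
  step 4: ref 2 -> HIT, frames=[2,3,1] (faults so far: 3)
  step 5: ref 3 -> HIT, frames=[2,3,1] (faults so far: 3)
  step 6: ref 3 -> HIT, frames=[2,3,1] (faults so far: 3)
  step 7: ref 2 -> HIT, frames=[2,3,1] (faults so far: 3)
  step 8: ref 4 -> FAULT, evict 2, frames=[4,3,1] (faults so far: 4)
  step 9: ref 1 -> HIT, frames=[4,3,1] (faults so far: 4)
  step 10: ref 1 -> HIT, frames=[4,3,1] (faults so far: 4)
  step 11: ref 3 -> HIT, frames=[4,3,1] (faults so far: 4)
  step 12: ref 1 -> HIT, frames=[4,3,1] (faults so far: 4)
  step 13: ref 3 -> HIT, frames=[4,3,1] (faults so far: 4)
  step 14: ref 4 -> HIT, frames=[4,3,1] (faults so far: 4)
  step 15: ref 1 -> HIT, frames=[4,3,1] (faults so far: 4)
  FIFO total faults: 4
--- LRU ---
  step 0: ref 2 -> FAULT, frames=[2,-,-] (faults so far: 1)
  step 1: ref 3 -> FAULT, frames=[2,3,-] (faults so far: 2)
  step 2: ref 1 -> FAULT, frames=[2,3,1] (faults so far: 3)
  step 3: ref 1 -> HIT, frames=[2,3,1] (faults so far: 3)
  step 4: ref 2 -> HIT, frames=[2,3,1] (faults so far: 3)
  step 5: ref 3 -> HIT, frames=[2,3,1] (faults so far: 3)
  step 6: ref 3 -> HIT, frames=[2,3,1] (faults so far: 3)
  step 7: ref 2 -> HIT, frames=[2,3,1] (faults so far: 3)
  step 8: ref 4 -> FAULT, evict 1, frames=[2,3,4] (faults so far: 4)
  step 9: ref 1 -> FAULT, evict 3, frames=[2,1,4] (faults so far: 5)
  step 10: ref 1 -> HIT, frames=[2,1,4] (faults so far: 5)
  step 11: ref 3 -> FAULT, evict 2, frames=[3,1,4] (faults so far: 6)
  step 12: ref 1 -> HIT, frames=[3,1,4] (faults so far: 6)
  step 13: ref 3 -> HIT, frames=[3,1,4] (faults so far: 6)
  step 14: ref 4 -> HIT, frames=[3,1,4] (faults so far: 6)
  step 15: ref 1 -> HIT, frames=[3,1,4] (faults so far: 6)
  LRU total faults: 6
--- Optimal ---
  step 0: ref 2 -> FAULT, frames=[2,-,-] (faults so far: 1)
  step 1: ref 3 -> FAULT, frames=[2,3,-] (faults so far: 2)
  step 2: ref 1 -> FAULT, frames=[2,3,1] (faults so far: 3)
  step 3: ref 1 -> HIT, frames=[2,3,1] (faults so far: 3)
  step 4: ref 2 -> HIT, frames=[2,3,1] (faults so far: 3)
  step 5: ref 3 -> HIT, frames=[2,3,1] (faults so far: 3)
  step 6: ref 3 -> HIT, frames=[2,3,1] (faults so far: 3)
  step 7: ref 2 -> HIT, frames=[2,3,1] (faults so far: 3)
  step 8: ref 4 -> FAULT, evict 2, frames=[4,3,1] (faults so far: 4)
  step 9: ref 1 -> HIT, frames=[4,3,1] (faults so far: 4)
  step 10: ref 1 -> HIT, frames=[4,3,1] (faults so far: 4)
  step 11: ref 3 -> HIT, frames=[4,3,1] (faults so far: 4)
  step 12: ref 1 -> HIT, frames=[4,3,1] (faults so far: 4)
  step 13: ref 3 -> HIT, frames=[4,3,1] (faults so far: 4)
  step 14: ref 4 -> HIT, frames=[4,3,1] (faults so far: 4)
  step 15: ref 1 -> HIT, frames=[4,3,1] (faults so far: 4)
  Optimal total faults: 4

Answer: 4 6 4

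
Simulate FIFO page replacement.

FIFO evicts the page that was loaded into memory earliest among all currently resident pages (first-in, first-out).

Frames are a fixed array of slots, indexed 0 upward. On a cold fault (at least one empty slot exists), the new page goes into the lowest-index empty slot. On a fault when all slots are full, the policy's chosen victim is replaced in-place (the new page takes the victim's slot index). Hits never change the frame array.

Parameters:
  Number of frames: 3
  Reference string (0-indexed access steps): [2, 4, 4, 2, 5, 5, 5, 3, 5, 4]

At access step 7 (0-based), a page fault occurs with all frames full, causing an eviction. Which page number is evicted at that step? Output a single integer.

Answer: 2

Derivation:
Step 0: ref 2 -> FAULT, frames=[2,-,-]
Step 1: ref 4 -> FAULT, frames=[2,4,-]
Step 2: ref 4 -> HIT, frames=[2,4,-]
Step 3: ref 2 -> HIT, frames=[2,4,-]
Step 4: ref 5 -> FAULT, frames=[2,4,5]
Step 5: ref 5 -> HIT, frames=[2,4,5]
Step 6: ref 5 -> HIT, frames=[2,4,5]
Step 7: ref 3 -> FAULT, evict 2, frames=[3,4,5]
At step 7: evicted page 2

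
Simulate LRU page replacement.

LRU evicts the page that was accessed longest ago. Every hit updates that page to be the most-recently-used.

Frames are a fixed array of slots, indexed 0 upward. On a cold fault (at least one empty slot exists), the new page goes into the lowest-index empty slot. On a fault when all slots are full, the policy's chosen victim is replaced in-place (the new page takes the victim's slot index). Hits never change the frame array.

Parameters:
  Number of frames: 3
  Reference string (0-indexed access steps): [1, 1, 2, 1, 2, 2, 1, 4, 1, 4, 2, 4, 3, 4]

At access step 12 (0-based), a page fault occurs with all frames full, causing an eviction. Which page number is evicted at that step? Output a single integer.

Step 0: ref 1 -> FAULT, frames=[1,-,-]
Step 1: ref 1 -> HIT, frames=[1,-,-]
Step 2: ref 2 -> FAULT, frames=[1,2,-]
Step 3: ref 1 -> HIT, frames=[1,2,-]
Step 4: ref 2 -> HIT, frames=[1,2,-]
Step 5: ref 2 -> HIT, frames=[1,2,-]
Step 6: ref 1 -> HIT, frames=[1,2,-]
Step 7: ref 4 -> FAULT, frames=[1,2,4]
Step 8: ref 1 -> HIT, frames=[1,2,4]
Step 9: ref 4 -> HIT, frames=[1,2,4]
Step 10: ref 2 -> HIT, frames=[1,2,4]
Step 11: ref 4 -> HIT, frames=[1,2,4]
Step 12: ref 3 -> FAULT, evict 1, frames=[3,2,4]
At step 12: evicted page 1

Answer: 1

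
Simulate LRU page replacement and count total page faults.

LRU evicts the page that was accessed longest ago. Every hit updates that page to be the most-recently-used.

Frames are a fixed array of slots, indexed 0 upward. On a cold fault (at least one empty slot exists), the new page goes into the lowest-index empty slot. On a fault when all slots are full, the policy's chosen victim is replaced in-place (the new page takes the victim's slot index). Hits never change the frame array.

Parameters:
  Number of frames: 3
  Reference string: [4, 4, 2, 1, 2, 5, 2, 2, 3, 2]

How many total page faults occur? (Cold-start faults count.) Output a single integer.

Answer: 5

Derivation:
Step 0: ref 4 → FAULT, frames=[4,-,-]
Step 1: ref 4 → HIT, frames=[4,-,-]
Step 2: ref 2 → FAULT, frames=[4,2,-]
Step 3: ref 1 → FAULT, frames=[4,2,1]
Step 4: ref 2 → HIT, frames=[4,2,1]
Step 5: ref 5 → FAULT (evict 4), frames=[5,2,1]
Step 6: ref 2 → HIT, frames=[5,2,1]
Step 7: ref 2 → HIT, frames=[5,2,1]
Step 8: ref 3 → FAULT (evict 1), frames=[5,2,3]
Step 9: ref 2 → HIT, frames=[5,2,3]
Total faults: 5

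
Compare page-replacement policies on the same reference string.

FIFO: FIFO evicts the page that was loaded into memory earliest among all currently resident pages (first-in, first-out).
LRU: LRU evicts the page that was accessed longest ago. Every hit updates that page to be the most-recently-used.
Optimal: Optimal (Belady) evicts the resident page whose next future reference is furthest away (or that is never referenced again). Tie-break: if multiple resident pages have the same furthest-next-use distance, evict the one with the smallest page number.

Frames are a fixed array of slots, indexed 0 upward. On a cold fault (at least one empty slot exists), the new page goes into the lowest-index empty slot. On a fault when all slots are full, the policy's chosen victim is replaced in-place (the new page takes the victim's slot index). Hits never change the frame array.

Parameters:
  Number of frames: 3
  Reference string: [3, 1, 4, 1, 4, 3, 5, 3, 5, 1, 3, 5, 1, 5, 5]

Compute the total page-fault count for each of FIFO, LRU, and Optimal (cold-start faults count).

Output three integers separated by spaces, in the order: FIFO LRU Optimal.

Answer: 6 5 4

Derivation:
--- FIFO ---
  step 0: ref 3 -> FAULT, frames=[3,-,-] (faults so far: 1)
  step 1: ref 1 -> FAULT, frames=[3,1,-] (faults so far: 2)
  step 2: ref 4 -> FAULT, frames=[3,1,4] (faults so far: 3)
  step 3: ref 1 -> HIT, frames=[3,1,4] (faults so far: 3)
  step 4: ref 4 -> HIT, frames=[3,1,4] (faults so far: 3)
  step 5: ref 3 -> HIT, frames=[3,1,4] (faults so far: 3)
  step 6: ref 5 -> FAULT, evict 3, frames=[5,1,4] (faults so far: 4)
  step 7: ref 3 -> FAULT, evict 1, frames=[5,3,4] (faults so far: 5)
  step 8: ref 5 -> HIT, frames=[5,3,4] (faults so far: 5)
  step 9: ref 1 -> FAULT, evict 4, frames=[5,3,1] (faults so far: 6)
  step 10: ref 3 -> HIT, frames=[5,3,1] (faults so far: 6)
  step 11: ref 5 -> HIT, frames=[5,3,1] (faults so far: 6)
  step 12: ref 1 -> HIT, frames=[5,3,1] (faults so far: 6)
  step 13: ref 5 -> HIT, frames=[5,3,1] (faults so far: 6)
  step 14: ref 5 -> HIT, frames=[5,3,1] (faults so far: 6)
  FIFO total faults: 6
--- LRU ---
  step 0: ref 3 -> FAULT, frames=[3,-,-] (faults so far: 1)
  step 1: ref 1 -> FAULT, frames=[3,1,-] (faults so far: 2)
  step 2: ref 4 -> FAULT, frames=[3,1,4] (faults so far: 3)
  step 3: ref 1 -> HIT, frames=[3,1,4] (faults so far: 3)
  step 4: ref 4 -> HIT, frames=[3,1,4] (faults so far: 3)
  step 5: ref 3 -> HIT, frames=[3,1,4] (faults so far: 3)
  step 6: ref 5 -> FAULT, evict 1, frames=[3,5,4] (faults so far: 4)
  step 7: ref 3 -> HIT, frames=[3,5,4] (faults so far: 4)
  step 8: ref 5 -> HIT, frames=[3,5,4] (faults so far: 4)
  step 9: ref 1 -> FAULT, evict 4, frames=[3,5,1] (faults so far: 5)
  step 10: ref 3 -> HIT, frames=[3,5,1] (faults so far: 5)
  step 11: ref 5 -> HIT, frames=[3,5,1] (faults so far: 5)
  step 12: ref 1 -> HIT, frames=[3,5,1] (faults so far: 5)
  step 13: ref 5 -> HIT, frames=[3,5,1] (faults so far: 5)
  step 14: ref 5 -> HIT, frames=[3,5,1] (faults so far: 5)
  LRU total faults: 5
--- Optimal ---
  step 0: ref 3 -> FAULT, frames=[3,-,-] (faults so far: 1)
  step 1: ref 1 -> FAULT, frames=[3,1,-] (faults so far: 2)
  step 2: ref 4 -> FAULT, frames=[3,1,4] (faults so far: 3)
  step 3: ref 1 -> HIT, frames=[3,1,4] (faults so far: 3)
  step 4: ref 4 -> HIT, frames=[3,1,4] (faults so far: 3)
  step 5: ref 3 -> HIT, frames=[3,1,4] (faults so far: 3)
  step 6: ref 5 -> FAULT, evict 4, frames=[3,1,5] (faults so far: 4)
  step 7: ref 3 -> HIT, frames=[3,1,5] (faults so far: 4)
  step 8: ref 5 -> HIT, frames=[3,1,5] (faults so far: 4)
  step 9: ref 1 -> HIT, frames=[3,1,5] (faults so far: 4)
  step 10: ref 3 -> HIT, frames=[3,1,5] (faults so far: 4)
  step 11: ref 5 -> HIT, frames=[3,1,5] (faults so far: 4)
  step 12: ref 1 -> HIT, frames=[3,1,5] (faults so far: 4)
  step 13: ref 5 -> HIT, frames=[3,1,5] (faults so far: 4)
  step 14: ref 5 -> HIT, frames=[3,1,5] (faults so far: 4)
  Optimal total faults: 4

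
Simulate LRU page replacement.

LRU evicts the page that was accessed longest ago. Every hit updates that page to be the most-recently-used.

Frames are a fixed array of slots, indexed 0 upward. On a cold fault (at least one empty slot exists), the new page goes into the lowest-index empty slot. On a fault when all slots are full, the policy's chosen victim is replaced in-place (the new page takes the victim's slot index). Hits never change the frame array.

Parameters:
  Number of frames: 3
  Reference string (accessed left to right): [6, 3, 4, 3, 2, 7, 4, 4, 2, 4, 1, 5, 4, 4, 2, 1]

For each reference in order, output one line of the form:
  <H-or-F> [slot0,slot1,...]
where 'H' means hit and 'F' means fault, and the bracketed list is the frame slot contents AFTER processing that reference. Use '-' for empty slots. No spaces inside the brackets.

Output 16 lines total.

F [6,-,-]
F [6,3,-]
F [6,3,4]
H [6,3,4]
F [2,3,4]
F [2,3,7]
F [2,4,7]
H [2,4,7]
H [2,4,7]
H [2,4,7]
F [2,4,1]
F [5,4,1]
H [5,4,1]
H [5,4,1]
F [5,4,2]
F [1,4,2]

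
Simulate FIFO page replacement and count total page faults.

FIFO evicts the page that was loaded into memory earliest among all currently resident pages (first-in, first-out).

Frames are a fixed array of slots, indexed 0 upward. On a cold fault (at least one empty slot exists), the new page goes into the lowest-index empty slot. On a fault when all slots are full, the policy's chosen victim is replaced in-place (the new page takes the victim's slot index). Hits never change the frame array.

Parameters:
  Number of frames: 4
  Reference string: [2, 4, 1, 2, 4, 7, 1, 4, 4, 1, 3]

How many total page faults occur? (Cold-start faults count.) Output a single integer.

Step 0: ref 2 → FAULT, frames=[2,-,-,-]
Step 1: ref 4 → FAULT, frames=[2,4,-,-]
Step 2: ref 1 → FAULT, frames=[2,4,1,-]
Step 3: ref 2 → HIT, frames=[2,4,1,-]
Step 4: ref 4 → HIT, frames=[2,4,1,-]
Step 5: ref 7 → FAULT, frames=[2,4,1,7]
Step 6: ref 1 → HIT, frames=[2,4,1,7]
Step 7: ref 4 → HIT, frames=[2,4,1,7]
Step 8: ref 4 → HIT, frames=[2,4,1,7]
Step 9: ref 1 → HIT, frames=[2,4,1,7]
Step 10: ref 3 → FAULT (evict 2), frames=[3,4,1,7]
Total faults: 5

Answer: 5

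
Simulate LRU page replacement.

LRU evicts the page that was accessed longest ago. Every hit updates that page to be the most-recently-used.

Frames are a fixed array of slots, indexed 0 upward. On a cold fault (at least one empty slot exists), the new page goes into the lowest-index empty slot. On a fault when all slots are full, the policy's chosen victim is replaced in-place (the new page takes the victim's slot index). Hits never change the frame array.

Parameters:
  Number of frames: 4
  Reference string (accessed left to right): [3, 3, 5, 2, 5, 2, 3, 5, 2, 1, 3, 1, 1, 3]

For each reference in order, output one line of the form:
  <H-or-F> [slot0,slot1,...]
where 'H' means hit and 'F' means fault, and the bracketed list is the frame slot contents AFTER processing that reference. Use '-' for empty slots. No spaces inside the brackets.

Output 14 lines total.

F [3,-,-,-]
H [3,-,-,-]
F [3,5,-,-]
F [3,5,2,-]
H [3,5,2,-]
H [3,5,2,-]
H [3,5,2,-]
H [3,5,2,-]
H [3,5,2,-]
F [3,5,2,1]
H [3,5,2,1]
H [3,5,2,1]
H [3,5,2,1]
H [3,5,2,1]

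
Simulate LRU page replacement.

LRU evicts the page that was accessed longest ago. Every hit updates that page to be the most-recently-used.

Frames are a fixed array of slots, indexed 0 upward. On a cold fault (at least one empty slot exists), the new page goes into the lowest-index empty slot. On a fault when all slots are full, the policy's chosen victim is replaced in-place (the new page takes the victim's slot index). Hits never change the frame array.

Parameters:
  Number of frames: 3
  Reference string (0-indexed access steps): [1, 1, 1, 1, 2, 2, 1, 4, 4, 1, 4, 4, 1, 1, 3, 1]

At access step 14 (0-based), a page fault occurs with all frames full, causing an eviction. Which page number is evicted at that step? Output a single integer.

Step 0: ref 1 -> FAULT, frames=[1,-,-]
Step 1: ref 1 -> HIT, frames=[1,-,-]
Step 2: ref 1 -> HIT, frames=[1,-,-]
Step 3: ref 1 -> HIT, frames=[1,-,-]
Step 4: ref 2 -> FAULT, frames=[1,2,-]
Step 5: ref 2 -> HIT, frames=[1,2,-]
Step 6: ref 1 -> HIT, frames=[1,2,-]
Step 7: ref 4 -> FAULT, frames=[1,2,4]
Step 8: ref 4 -> HIT, frames=[1,2,4]
Step 9: ref 1 -> HIT, frames=[1,2,4]
Step 10: ref 4 -> HIT, frames=[1,2,4]
Step 11: ref 4 -> HIT, frames=[1,2,4]
Step 12: ref 1 -> HIT, frames=[1,2,4]
Step 13: ref 1 -> HIT, frames=[1,2,4]
Step 14: ref 3 -> FAULT, evict 2, frames=[1,3,4]
At step 14: evicted page 2

Answer: 2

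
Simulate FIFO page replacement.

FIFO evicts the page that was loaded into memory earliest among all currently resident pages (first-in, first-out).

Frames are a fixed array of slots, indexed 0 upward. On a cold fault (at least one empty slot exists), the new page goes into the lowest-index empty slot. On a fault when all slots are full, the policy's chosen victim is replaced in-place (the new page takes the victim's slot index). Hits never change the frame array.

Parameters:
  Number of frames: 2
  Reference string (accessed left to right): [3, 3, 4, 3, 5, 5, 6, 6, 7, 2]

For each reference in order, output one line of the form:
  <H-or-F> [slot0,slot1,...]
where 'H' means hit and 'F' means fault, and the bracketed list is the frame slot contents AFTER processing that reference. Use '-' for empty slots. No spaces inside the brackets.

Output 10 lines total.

F [3,-]
H [3,-]
F [3,4]
H [3,4]
F [5,4]
H [5,4]
F [5,6]
H [5,6]
F [7,6]
F [7,2]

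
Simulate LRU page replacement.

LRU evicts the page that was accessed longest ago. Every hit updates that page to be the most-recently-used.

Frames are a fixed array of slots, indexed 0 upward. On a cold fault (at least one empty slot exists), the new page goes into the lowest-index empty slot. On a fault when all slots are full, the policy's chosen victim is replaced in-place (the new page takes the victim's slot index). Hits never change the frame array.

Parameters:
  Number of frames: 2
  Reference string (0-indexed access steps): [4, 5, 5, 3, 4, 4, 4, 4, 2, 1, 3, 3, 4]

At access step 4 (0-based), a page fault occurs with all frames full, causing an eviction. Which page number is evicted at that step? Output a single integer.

Step 0: ref 4 -> FAULT, frames=[4,-]
Step 1: ref 5 -> FAULT, frames=[4,5]
Step 2: ref 5 -> HIT, frames=[4,5]
Step 3: ref 3 -> FAULT, evict 4, frames=[3,5]
Step 4: ref 4 -> FAULT, evict 5, frames=[3,4]
At step 4: evicted page 5

Answer: 5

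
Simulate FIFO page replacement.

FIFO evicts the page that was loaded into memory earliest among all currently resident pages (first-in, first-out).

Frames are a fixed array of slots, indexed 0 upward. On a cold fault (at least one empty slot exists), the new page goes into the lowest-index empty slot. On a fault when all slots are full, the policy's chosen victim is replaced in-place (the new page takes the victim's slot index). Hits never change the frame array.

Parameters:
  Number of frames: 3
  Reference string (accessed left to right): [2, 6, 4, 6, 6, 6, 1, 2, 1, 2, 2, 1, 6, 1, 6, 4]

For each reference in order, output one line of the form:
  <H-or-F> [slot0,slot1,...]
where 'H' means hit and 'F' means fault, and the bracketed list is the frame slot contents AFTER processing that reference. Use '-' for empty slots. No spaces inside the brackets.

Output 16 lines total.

F [2,-,-]
F [2,6,-]
F [2,6,4]
H [2,6,4]
H [2,6,4]
H [2,6,4]
F [1,6,4]
F [1,2,4]
H [1,2,4]
H [1,2,4]
H [1,2,4]
H [1,2,4]
F [1,2,6]
H [1,2,6]
H [1,2,6]
F [4,2,6]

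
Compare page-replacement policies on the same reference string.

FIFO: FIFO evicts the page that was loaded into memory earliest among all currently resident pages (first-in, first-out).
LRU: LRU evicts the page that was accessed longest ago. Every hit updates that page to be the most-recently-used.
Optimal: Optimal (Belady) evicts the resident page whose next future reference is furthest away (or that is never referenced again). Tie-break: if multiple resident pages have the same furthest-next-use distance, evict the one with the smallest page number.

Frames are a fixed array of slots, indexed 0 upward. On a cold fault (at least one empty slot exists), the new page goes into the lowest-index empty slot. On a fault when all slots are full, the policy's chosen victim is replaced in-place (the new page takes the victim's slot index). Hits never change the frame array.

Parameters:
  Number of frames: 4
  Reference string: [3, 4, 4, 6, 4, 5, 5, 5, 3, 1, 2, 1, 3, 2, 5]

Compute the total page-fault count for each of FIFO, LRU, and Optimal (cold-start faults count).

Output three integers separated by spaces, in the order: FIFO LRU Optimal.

--- FIFO ---
  step 0: ref 3 -> FAULT, frames=[3,-,-,-] (faults so far: 1)
  step 1: ref 4 -> FAULT, frames=[3,4,-,-] (faults so far: 2)
  step 2: ref 4 -> HIT, frames=[3,4,-,-] (faults so far: 2)
  step 3: ref 6 -> FAULT, frames=[3,4,6,-] (faults so far: 3)
  step 4: ref 4 -> HIT, frames=[3,4,6,-] (faults so far: 3)
  step 5: ref 5 -> FAULT, frames=[3,4,6,5] (faults so far: 4)
  step 6: ref 5 -> HIT, frames=[3,4,6,5] (faults so far: 4)
  step 7: ref 5 -> HIT, frames=[3,4,6,5] (faults so far: 4)
  step 8: ref 3 -> HIT, frames=[3,4,6,5] (faults so far: 4)
  step 9: ref 1 -> FAULT, evict 3, frames=[1,4,6,5] (faults so far: 5)
  step 10: ref 2 -> FAULT, evict 4, frames=[1,2,6,5] (faults so far: 6)
  step 11: ref 1 -> HIT, frames=[1,2,6,5] (faults so far: 6)
  step 12: ref 3 -> FAULT, evict 6, frames=[1,2,3,5] (faults so far: 7)
  step 13: ref 2 -> HIT, frames=[1,2,3,5] (faults so far: 7)
  step 14: ref 5 -> HIT, frames=[1,2,3,5] (faults so far: 7)
  FIFO total faults: 7
--- LRU ---
  step 0: ref 3 -> FAULT, frames=[3,-,-,-] (faults so far: 1)
  step 1: ref 4 -> FAULT, frames=[3,4,-,-] (faults so far: 2)
  step 2: ref 4 -> HIT, frames=[3,4,-,-] (faults so far: 2)
  step 3: ref 6 -> FAULT, frames=[3,4,6,-] (faults so far: 3)
  step 4: ref 4 -> HIT, frames=[3,4,6,-] (faults so far: 3)
  step 5: ref 5 -> FAULT, frames=[3,4,6,5] (faults so far: 4)
  step 6: ref 5 -> HIT, frames=[3,4,6,5] (faults so far: 4)
  step 7: ref 5 -> HIT, frames=[3,4,6,5] (faults so far: 4)
  step 8: ref 3 -> HIT, frames=[3,4,6,5] (faults so far: 4)
  step 9: ref 1 -> FAULT, evict 6, frames=[3,4,1,5] (faults so far: 5)
  step 10: ref 2 -> FAULT, evict 4, frames=[3,2,1,5] (faults so far: 6)
  step 11: ref 1 -> HIT, frames=[3,2,1,5] (faults so far: 6)
  step 12: ref 3 -> HIT, frames=[3,2,1,5] (faults so far: 6)
  step 13: ref 2 -> HIT, frames=[3,2,1,5] (faults so far: 6)
  step 14: ref 5 -> HIT, frames=[3,2,1,5] (faults so far: 6)
  LRU total faults: 6
--- Optimal ---
  step 0: ref 3 -> FAULT, frames=[3,-,-,-] (faults so far: 1)
  step 1: ref 4 -> FAULT, frames=[3,4,-,-] (faults so far: 2)
  step 2: ref 4 -> HIT, frames=[3,4,-,-] (faults so far: 2)
  step 3: ref 6 -> FAULT, frames=[3,4,6,-] (faults so far: 3)
  step 4: ref 4 -> HIT, frames=[3,4,6,-] (faults so far: 3)
  step 5: ref 5 -> FAULT, frames=[3,4,6,5] (faults so far: 4)
  step 6: ref 5 -> HIT, frames=[3,4,6,5] (faults so far: 4)
  step 7: ref 5 -> HIT, frames=[3,4,6,5] (faults so far: 4)
  step 8: ref 3 -> HIT, frames=[3,4,6,5] (faults so far: 4)
  step 9: ref 1 -> FAULT, evict 4, frames=[3,1,6,5] (faults so far: 5)
  step 10: ref 2 -> FAULT, evict 6, frames=[3,1,2,5] (faults so far: 6)
  step 11: ref 1 -> HIT, frames=[3,1,2,5] (faults so far: 6)
  step 12: ref 3 -> HIT, frames=[3,1,2,5] (faults so far: 6)
  step 13: ref 2 -> HIT, frames=[3,1,2,5] (faults so far: 6)
  step 14: ref 5 -> HIT, frames=[3,1,2,5] (faults so far: 6)
  Optimal total faults: 6

Answer: 7 6 6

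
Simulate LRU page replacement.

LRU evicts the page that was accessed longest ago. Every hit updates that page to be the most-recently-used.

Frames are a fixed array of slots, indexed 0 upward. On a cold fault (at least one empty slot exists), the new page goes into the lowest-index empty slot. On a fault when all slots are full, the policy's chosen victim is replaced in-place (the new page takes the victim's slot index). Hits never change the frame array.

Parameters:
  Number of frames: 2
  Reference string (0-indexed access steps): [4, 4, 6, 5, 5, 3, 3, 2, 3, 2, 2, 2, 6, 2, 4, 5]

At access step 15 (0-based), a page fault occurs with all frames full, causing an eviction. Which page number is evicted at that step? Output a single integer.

Step 0: ref 4 -> FAULT, frames=[4,-]
Step 1: ref 4 -> HIT, frames=[4,-]
Step 2: ref 6 -> FAULT, frames=[4,6]
Step 3: ref 5 -> FAULT, evict 4, frames=[5,6]
Step 4: ref 5 -> HIT, frames=[5,6]
Step 5: ref 3 -> FAULT, evict 6, frames=[5,3]
Step 6: ref 3 -> HIT, frames=[5,3]
Step 7: ref 2 -> FAULT, evict 5, frames=[2,3]
Step 8: ref 3 -> HIT, frames=[2,3]
Step 9: ref 2 -> HIT, frames=[2,3]
Step 10: ref 2 -> HIT, frames=[2,3]
Step 11: ref 2 -> HIT, frames=[2,3]
Step 12: ref 6 -> FAULT, evict 3, frames=[2,6]
Step 13: ref 2 -> HIT, frames=[2,6]
Step 14: ref 4 -> FAULT, evict 6, frames=[2,4]
Step 15: ref 5 -> FAULT, evict 2, frames=[5,4]
At step 15: evicted page 2

Answer: 2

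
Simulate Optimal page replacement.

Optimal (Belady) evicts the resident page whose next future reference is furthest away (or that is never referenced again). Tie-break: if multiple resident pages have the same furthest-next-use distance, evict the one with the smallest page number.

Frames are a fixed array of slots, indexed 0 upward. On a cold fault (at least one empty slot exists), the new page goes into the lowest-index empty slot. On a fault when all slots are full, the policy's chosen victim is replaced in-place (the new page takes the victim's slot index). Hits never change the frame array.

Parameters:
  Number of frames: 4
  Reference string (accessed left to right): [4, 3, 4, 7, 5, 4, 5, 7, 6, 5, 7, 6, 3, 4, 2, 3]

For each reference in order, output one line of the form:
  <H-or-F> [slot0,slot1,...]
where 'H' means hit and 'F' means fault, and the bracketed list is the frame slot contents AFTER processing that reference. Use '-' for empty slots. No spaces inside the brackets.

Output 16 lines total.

F [4,-,-,-]
F [4,3,-,-]
H [4,3,-,-]
F [4,3,7,-]
F [4,3,7,5]
H [4,3,7,5]
H [4,3,7,5]
H [4,3,7,5]
F [6,3,7,5]
H [6,3,7,5]
H [6,3,7,5]
H [6,3,7,5]
H [6,3,7,5]
F [6,3,7,4]
F [6,3,7,2]
H [6,3,7,2]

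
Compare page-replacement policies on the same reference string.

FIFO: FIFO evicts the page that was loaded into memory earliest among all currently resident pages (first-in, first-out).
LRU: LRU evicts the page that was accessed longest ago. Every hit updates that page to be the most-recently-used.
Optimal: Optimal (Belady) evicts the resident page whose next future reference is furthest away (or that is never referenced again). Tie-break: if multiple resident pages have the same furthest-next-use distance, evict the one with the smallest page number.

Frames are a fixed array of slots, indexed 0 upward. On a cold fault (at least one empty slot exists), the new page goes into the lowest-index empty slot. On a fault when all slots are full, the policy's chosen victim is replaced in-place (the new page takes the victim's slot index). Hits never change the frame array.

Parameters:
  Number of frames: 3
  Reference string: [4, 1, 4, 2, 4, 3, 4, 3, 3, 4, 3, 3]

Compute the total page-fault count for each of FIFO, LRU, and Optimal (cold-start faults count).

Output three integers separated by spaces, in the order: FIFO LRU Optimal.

Answer: 5 4 4

Derivation:
--- FIFO ---
  step 0: ref 4 -> FAULT, frames=[4,-,-] (faults so far: 1)
  step 1: ref 1 -> FAULT, frames=[4,1,-] (faults so far: 2)
  step 2: ref 4 -> HIT, frames=[4,1,-] (faults so far: 2)
  step 3: ref 2 -> FAULT, frames=[4,1,2] (faults so far: 3)
  step 4: ref 4 -> HIT, frames=[4,1,2] (faults so far: 3)
  step 5: ref 3 -> FAULT, evict 4, frames=[3,1,2] (faults so far: 4)
  step 6: ref 4 -> FAULT, evict 1, frames=[3,4,2] (faults so far: 5)
  step 7: ref 3 -> HIT, frames=[3,4,2] (faults so far: 5)
  step 8: ref 3 -> HIT, frames=[3,4,2] (faults so far: 5)
  step 9: ref 4 -> HIT, frames=[3,4,2] (faults so far: 5)
  step 10: ref 3 -> HIT, frames=[3,4,2] (faults so far: 5)
  step 11: ref 3 -> HIT, frames=[3,4,2] (faults so far: 5)
  FIFO total faults: 5
--- LRU ---
  step 0: ref 4 -> FAULT, frames=[4,-,-] (faults so far: 1)
  step 1: ref 1 -> FAULT, frames=[4,1,-] (faults so far: 2)
  step 2: ref 4 -> HIT, frames=[4,1,-] (faults so far: 2)
  step 3: ref 2 -> FAULT, frames=[4,1,2] (faults so far: 3)
  step 4: ref 4 -> HIT, frames=[4,1,2] (faults so far: 3)
  step 5: ref 3 -> FAULT, evict 1, frames=[4,3,2] (faults so far: 4)
  step 6: ref 4 -> HIT, frames=[4,3,2] (faults so far: 4)
  step 7: ref 3 -> HIT, frames=[4,3,2] (faults so far: 4)
  step 8: ref 3 -> HIT, frames=[4,3,2] (faults so far: 4)
  step 9: ref 4 -> HIT, frames=[4,3,2] (faults so far: 4)
  step 10: ref 3 -> HIT, frames=[4,3,2] (faults so far: 4)
  step 11: ref 3 -> HIT, frames=[4,3,2] (faults so far: 4)
  LRU total faults: 4
--- Optimal ---
  step 0: ref 4 -> FAULT, frames=[4,-,-] (faults so far: 1)
  step 1: ref 1 -> FAULT, frames=[4,1,-] (faults so far: 2)
  step 2: ref 4 -> HIT, frames=[4,1,-] (faults so far: 2)
  step 3: ref 2 -> FAULT, frames=[4,1,2] (faults so far: 3)
  step 4: ref 4 -> HIT, frames=[4,1,2] (faults so far: 3)
  step 5: ref 3 -> FAULT, evict 1, frames=[4,3,2] (faults so far: 4)
  step 6: ref 4 -> HIT, frames=[4,3,2] (faults so far: 4)
  step 7: ref 3 -> HIT, frames=[4,3,2] (faults so far: 4)
  step 8: ref 3 -> HIT, frames=[4,3,2] (faults so far: 4)
  step 9: ref 4 -> HIT, frames=[4,3,2] (faults so far: 4)
  step 10: ref 3 -> HIT, frames=[4,3,2] (faults so far: 4)
  step 11: ref 3 -> HIT, frames=[4,3,2] (faults so far: 4)
  Optimal total faults: 4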